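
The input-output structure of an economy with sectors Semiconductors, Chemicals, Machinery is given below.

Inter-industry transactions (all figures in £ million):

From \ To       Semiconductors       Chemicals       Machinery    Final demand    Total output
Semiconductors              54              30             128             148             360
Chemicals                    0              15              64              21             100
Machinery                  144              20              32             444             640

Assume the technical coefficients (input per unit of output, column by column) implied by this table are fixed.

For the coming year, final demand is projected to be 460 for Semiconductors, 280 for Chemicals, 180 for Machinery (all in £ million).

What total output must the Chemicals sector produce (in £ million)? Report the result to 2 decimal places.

Technical coefficients a_ij = z_ij / X_j:
  a_SS = 54/360 = 0.15, a_CS = 0/360 = 0.00, a_MS = 144/360 = 0.40
  a_SC = 30/100 = 0.30, a_CC = 15/100 = 0.15, a_MC = 20/100 = 0.20
  a_SM = 128/640 = 0.20, a_CM = 64/640 = 0.10, a_MM = 32/640 = 0.05
I − A =
  [   0.85    -0.30    -0.20]
  [   0.00     0.85    -0.10]
  [  -0.40    -0.20     0.95]
Cofactors of I−A, C_ij = (−1)^(i+j)·(minor ij) (rows/columns in the sector order above):
  C_11 = (0.85)(0.95) − (-0.10)(-0.20) = 0.7875
  C_12 = −[(0.00)(0.95) − (-0.10)(-0.40)] = 0.0400
  C_13 = (0.00)(-0.20) − (0.85)(-0.40) = 0.3400
  C_21 = −[(-0.30)(0.95) − (-0.20)(-0.20)] = 0.3250
  C_22 = (0.85)(0.95) − (-0.20)(-0.40) = 0.7275
  C_23 = −[(0.85)(-0.20) − (-0.30)(-0.40)] = 0.2900
  C_31 = (-0.30)(-0.10) − (-0.20)(0.85) = 0.2000
  C_32 = −[(0.85)(-0.10) − (-0.20)(0.00)] = 0.0850
  C_33 = (0.85)(0.85) − (-0.30)(0.00) = 0.7225
det(I−A) = Σ_j (I−A)_1j·C_1j = (0.85)(0.7875) + (-0.30)(0.0400) + (-0.20)(0.3400) = 0.589375
adj(I−A) = Cᵀ =
  [ 0.7875   0.3250   0.2000]
  [ 0.0400   0.7275   0.0850]
  [ 0.3400   0.2900   0.7225]
(I − A)⁻¹ = adj(I−A) / det(I−A) ≈
  [   1.3362     0.5514     0.3393]
  [   0.0679     1.2344     0.1442]
  [   0.5769     0.4920     1.2259]
x = (I − A)⁻¹ d = adj(I−A)·d / det(I−A), with det(I−A) = 0.589375:
  x_S = (0.7875·460 + 0.3250·280 + 0.2000·180) / 0.589375 = 489.25 / 0.589375 ≈ 830.12
  x_C = (0.0400·460 + 0.7275·280 + 0.0850·180) / 0.589375 = 237.40 / 0.589375 ≈ 402.80
  x_M = (0.3400·460 + 0.2900·280 + 0.7225·180) / 0.589375 = 367.65 / 0.589375 ≈ 623.80

x_C = 402.80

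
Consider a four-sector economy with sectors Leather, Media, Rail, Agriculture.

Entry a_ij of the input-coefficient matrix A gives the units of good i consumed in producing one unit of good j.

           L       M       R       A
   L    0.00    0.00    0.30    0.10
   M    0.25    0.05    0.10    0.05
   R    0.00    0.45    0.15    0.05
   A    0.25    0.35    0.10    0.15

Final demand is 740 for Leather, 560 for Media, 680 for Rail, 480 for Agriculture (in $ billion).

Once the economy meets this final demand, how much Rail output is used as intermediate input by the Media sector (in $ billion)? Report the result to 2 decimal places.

I − A =
  [   1.00     0.00    -0.30    -0.10]
  [  -0.25     0.95    -0.10    -0.05]
  [   0.00    -0.45     0.85    -0.05]
  [  -0.25    -0.35    -0.10     0.85]
Compute the cofactors C_ij = (−1)^(i+j)·(3×3 minor ij) of I−A; the adjugate is their transpose:
adj(I−A) = Cᵀ =
  [ 0.62450   0.15425   0.25000   0.09725]
  [ 0.19125   0.69250   0.15750   0.07250]
  [ 0.11750   0.38875   0.75750   0.08125]
  [ 0.27625   0.37625   0.22750   0.72875]
det(I−A) = Σ_j (I−A)_1j·C_1j = (1.00)(0.62450) + (0.00)(0.19125) + (-0.30)(0.11750) + (-0.10)(0.27625) = 0.561625
(I − A)⁻¹ = adj(I−A) / det(I−A) ≈
  [   1.1120     0.2746     0.4451     0.1732]
  [   0.3405     1.2330     0.2804     0.1291]
  [   0.2092     0.6922     1.3488     0.1447]
  [   0.4919     0.6699     0.4051     1.2976]
First solve x = (I − A)⁻¹ d = adj(I−A)·d / det(I−A); in particular x_M = (0.19125·740 + 0.69250·560 + 0.15750·680 + 0.07250·480) / 0.561625 = 671.225 / 0.561625 ≈ 1195.1480.
Intermediate flow from R to M: z_RM = a_RM · x_M = 0.45 × 671.225 / 0.561625 = 302.05125 / 0.561625 ≈ 537.82.

z_RM = 537.82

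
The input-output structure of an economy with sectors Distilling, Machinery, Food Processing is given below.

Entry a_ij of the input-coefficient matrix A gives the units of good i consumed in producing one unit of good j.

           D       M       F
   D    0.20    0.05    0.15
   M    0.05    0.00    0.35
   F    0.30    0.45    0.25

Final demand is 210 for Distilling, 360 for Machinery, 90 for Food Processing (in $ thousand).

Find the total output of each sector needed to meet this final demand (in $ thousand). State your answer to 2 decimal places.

x_D = 423.66, x_M = 610.75, x_F = 655.91

I − A =
  [   0.80    -0.05    -0.15]
  [  -0.05     1.00    -0.35]
  [  -0.30    -0.45     0.75]
Cofactors of I−A, C_ij = (−1)^(i+j)·(minor ij) (rows/columns in the sector order above):
  C_11 = (1.00)(0.75) − (-0.35)(-0.45) = 0.5925
  C_12 = −[(-0.05)(0.75) − (-0.35)(-0.30)] = 0.1425
  C_13 = (-0.05)(-0.45) − (1.00)(-0.30) = 0.3225
  C_21 = −[(-0.05)(0.75) − (-0.15)(-0.45)] = 0.1050
  C_22 = (0.80)(0.75) − (-0.15)(-0.30) = 0.5550
  C_23 = −[(0.80)(-0.45) − (-0.05)(-0.30)] = 0.3750
  C_31 = (-0.05)(-0.35) − (-0.15)(1.00) = 0.1675
  C_32 = −[(0.80)(-0.35) − (-0.15)(-0.05)] = 0.2875
  C_33 = (0.80)(1.00) − (-0.05)(-0.05) = 0.7975
det(I−A) = Σ_j (I−A)_1j·C_1j = (0.80)(0.5925) + (-0.05)(0.1425) + (-0.15)(0.3225) = 0.4185
adj(I−A) = Cᵀ =
  [ 0.5925   0.1050   0.1675]
  [ 0.1425   0.5550   0.2875]
  [ 0.3225   0.3750   0.7975]
(I − A)⁻¹ = adj(I−A) / det(I−A) ≈
  [   1.4158     0.2509     0.4002]
  [   0.3405     1.3262     0.6870]
  [   0.7706     0.8961     1.9056]
x = (I − A)⁻¹ d = adj(I−A)·d / det(I−A), with det(I−A) = 0.4185:
  x_D = (0.5925·210 + 0.1050·360 + 0.1675·90) / 0.4185 = 177.30 / 0.4185 ≈ 423.66
  x_M = (0.1425·210 + 0.5550·360 + 0.2875·90) / 0.4185 = 255.60 / 0.4185 ≈ 610.75
  x_F = (0.3225·210 + 0.3750·360 + 0.7975·90) / 0.4185 = 274.50 / 0.4185 ≈ 655.91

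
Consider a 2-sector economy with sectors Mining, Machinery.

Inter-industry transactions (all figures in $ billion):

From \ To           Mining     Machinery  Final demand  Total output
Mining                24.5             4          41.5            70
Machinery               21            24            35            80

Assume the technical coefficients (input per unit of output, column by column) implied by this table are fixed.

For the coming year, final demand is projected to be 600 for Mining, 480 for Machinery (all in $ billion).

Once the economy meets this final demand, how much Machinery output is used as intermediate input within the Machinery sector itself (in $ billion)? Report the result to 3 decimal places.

Technical coefficients a_ij = z_ij / X_j:
  a_11 = 24.5/70 = 0.35, a_21 = 21/70 = 0.30
  a_12 = 4/80 = 0.05, a_22 = 24/80 = 0.30
I − A =
  [   0.65    -0.05]
  [  -0.30     0.70]
det(I−A) = (0.65)(0.70) − (-0.05)(-0.30) = 0.4400
adj(I−A) = [[0.70, 0.05], [0.30, 0.65]]
(I − A)⁻¹ = adj(I−A) / det(I−A) ≈
  [   1.5909     0.1136]
  [   0.6818     1.4773]
First solve x = (I − A)⁻¹ d = adj(I−A)·d / det(I−A); in particular x_2 = (0.30·600 + 0.65·480) / 0.4400 = 492.00 / 0.4400 ≈ 1118.18182.
Intermediate flow from 2 to 2: z_22 = a_22 · x_2 = 0.30 × 492.00 / 0.4400 = 147.60 / 0.4400 ≈ 335.455.

z_22 = 335.455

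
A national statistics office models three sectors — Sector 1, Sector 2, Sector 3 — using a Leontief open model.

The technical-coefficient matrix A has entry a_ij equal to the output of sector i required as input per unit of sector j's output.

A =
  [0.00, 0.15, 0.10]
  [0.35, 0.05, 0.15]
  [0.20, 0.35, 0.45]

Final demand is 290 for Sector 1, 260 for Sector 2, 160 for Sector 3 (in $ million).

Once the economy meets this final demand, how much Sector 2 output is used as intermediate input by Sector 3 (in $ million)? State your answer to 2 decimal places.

I − A =
  [   1.00    -0.15    -0.10]
  [  -0.35     0.95    -0.15]
  [  -0.20    -0.35     0.55]
Cofactors of I−A, C_ij = (−1)^(i+j)·(minor ij) (rows/columns in the sector order above):
  C_11 = (0.95)(0.55) − (-0.15)(-0.35) = 0.4700
  C_12 = −[(-0.35)(0.55) − (-0.15)(-0.20)] = 0.2225
  C_13 = (-0.35)(-0.35) − (0.95)(-0.20) = 0.3125
  C_21 = −[(-0.15)(0.55) − (-0.10)(-0.35)] = 0.1175
  C_22 = (1.00)(0.55) − (-0.10)(-0.20) = 0.5300
  C_23 = −[(1.00)(-0.35) − (-0.15)(-0.20)] = 0.3800
  C_31 = (-0.15)(-0.15) − (-0.10)(0.95) = 0.1175
  C_32 = −[(1.00)(-0.15) − (-0.10)(-0.35)] = 0.1850
  C_33 = (1.00)(0.95) − (-0.15)(-0.35) = 0.8975
det(I−A) = Σ_j (I−A)_1j·C_1j = (1.00)(0.4700) + (-0.15)(0.2225) + (-0.10)(0.3125) = 0.405375
adj(I−A) = Cᵀ =
  [ 0.4700   0.1175   0.1175]
  [ 0.2225   0.5300   0.1850]
  [ 0.3125   0.3800   0.8975]
(I − A)⁻¹ = adj(I−A) / det(I−A) ≈
  [   1.1594     0.2899     0.2899]
  [   0.5489     1.3074     0.4564]
  [   0.7709     0.9374     2.2140]
First solve x = (I − A)⁻¹ d = adj(I−A)·d / det(I−A); in particular x_3 = (0.3125·290 + 0.3800·260 + 0.8975·160) / 0.405375 = 333.025 / 0.405375 ≈ 821.5233.
Intermediate flow from 2 to 3: z_23 = a_23 · x_3 = 0.15 × 333.025 / 0.405375 = 49.95375 / 0.405375 ≈ 123.23.

z_23 = 123.23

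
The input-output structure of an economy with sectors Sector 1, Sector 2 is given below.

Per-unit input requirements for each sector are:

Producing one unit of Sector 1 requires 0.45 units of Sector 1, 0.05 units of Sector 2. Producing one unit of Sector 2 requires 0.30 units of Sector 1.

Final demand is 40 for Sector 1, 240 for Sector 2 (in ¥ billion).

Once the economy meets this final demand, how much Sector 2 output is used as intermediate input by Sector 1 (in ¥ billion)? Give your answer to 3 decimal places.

I − A =
  [   0.55    -0.30]
  [  -0.05     1.00]
det(I−A) = (0.55)(1.00) − (-0.30)(-0.05) = 0.5350
adj(I−A) = [[1.00, 0.30], [0.05, 0.55]]
(I − A)⁻¹ = adj(I−A) / det(I−A) ≈
  [   1.8692     0.5607]
  [   0.0935     1.0280]
First solve x = (I − A)⁻¹ d = adj(I−A)·d / det(I−A); in particular x_1 = (1.00·40 + 0.30·240) / 0.5350 = 112.00 / 0.5350 ≈ 209.34579.
Intermediate flow from 2 to 1: z_21 = a_21 · x_1 = 0.05 × 112.00 / 0.5350 = 5.60 / 0.5350 ≈ 10.467.

z_21 = 10.467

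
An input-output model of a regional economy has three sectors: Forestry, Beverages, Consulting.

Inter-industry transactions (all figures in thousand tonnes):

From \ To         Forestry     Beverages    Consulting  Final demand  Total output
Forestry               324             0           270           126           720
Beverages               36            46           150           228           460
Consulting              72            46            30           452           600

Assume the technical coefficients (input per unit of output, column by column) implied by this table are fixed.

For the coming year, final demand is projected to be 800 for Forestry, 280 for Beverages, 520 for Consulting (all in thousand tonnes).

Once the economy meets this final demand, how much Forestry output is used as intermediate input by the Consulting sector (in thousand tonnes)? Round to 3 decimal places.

Technical coefficients a_ij = z_ij / X_j:
  a_11 = 324/720 = 0.45, a_21 = 36/720 = 0.05, a_31 = 72/720 = 0.10
  a_12 = 0/460 = 0.00, a_22 = 46/460 = 0.10, a_32 = 46/460 = 0.10
  a_13 = 270/600 = 0.45, a_23 = 150/600 = 0.25, a_33 = 30/600 = 0.05
I − A =
  [   0.55     0.00    -0.45]
  [  -0.05     0.90    -0.25]
  [  -0.10    -0.10     0.95]
Cofactors of I−A, C_ij = (−1)^(i+j)·(minor ij) (rows/columns in the sector order above):
  C_11 = (0.90)(0.95) − (-0.25)(-0.10) = 0.8300
  C_12 = −[(-0.05)(0.95) − (-0.25)(-0.10)] = 0.0725
  C_13 = (-0.05)(-0.10) − (0.90)(-0.10) = 0.0950
  C_21 = −[(0.00)(0.95) − (-0.45)(-0.10)] = 0.0450
  C_22 = (0.55)(0.95) − (-0.45)(-0.10) = 0.4775
  C_23 = −[(0.55)(-0.10) − (0.00)(-0.10)] = 0.0550
  C_31 = (0.00)(-0.25) − (-0.45)(0.90) = 0.4050
  C_32 = −[(0.55)(-0.25) − (-0.45)(-0.05)] = 0.1600
  C_33 = (0.55)(0.90) − (0.00)(-0.05) = 0.4950
det(I−A) = Σ_j (I−A)_1j·C_1j = (0.55)(0.8300) + (0.00)(0.0725) + (-0.45)(0.0950) = 0.41375
adj(I−A) = Cᵀ =
  [ 0.8300   0.0450   0.4050]
  [ 0.0725   0.4775   0.1600]
  [ 0.0950   0.0550   0.4950]
(I − A)⁻¹ = adj(I−A) / det(I−A) ≈
  [   2.0060     0.1088     0.9789]
  [   0.1752     1.1541     0.3867]
  [   0.2296     0.1329     1.1964]
First solve x = (I − A)⁻¹ d = adj(I−A)·d / det(I−A); in particular x_3 = (0.0950·800 + 0.0550·280 + 0.4950·520) / 0.41375 = 348.80 / 0.41375 ≈ 843.02115.
Intermediate flow from 1 to 3: z_13 = a_13 · x_3 = 0.45 × 348.80 / 0.41375 = 156.96 / 0.41375 ≈ 379.360.

z_13 = 379.360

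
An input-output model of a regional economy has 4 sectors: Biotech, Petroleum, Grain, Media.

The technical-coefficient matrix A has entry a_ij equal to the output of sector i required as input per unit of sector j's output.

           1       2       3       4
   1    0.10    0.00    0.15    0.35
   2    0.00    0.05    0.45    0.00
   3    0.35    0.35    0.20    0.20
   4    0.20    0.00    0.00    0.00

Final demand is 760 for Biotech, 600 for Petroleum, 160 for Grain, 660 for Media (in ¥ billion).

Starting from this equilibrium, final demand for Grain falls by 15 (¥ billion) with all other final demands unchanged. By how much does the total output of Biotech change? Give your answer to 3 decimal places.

Δx_1 = -4.809

I − A =
  [   0.90     0.00    -0.15    -0.35]
  [   0.00     0.95    -0.45     0.00]
  [  -0.35    -0.35     0.80    -0.20]
  [  -0.20     0.00     0.00     1.00]
Compute the cofactors C_ij = (−1)^(i+j)·(3×3 minor ij) of I−A; the adjugate is their transpose:
adj(I−A) = Cᵀ =
  [ 0.602500   0.052500   0.142500   0.239375]
  [ 0.175500   0.605500   0.373500   0.136125]
  [ 0.370500   0.290500   0.788500   0.287375]
  [ 0.120500   0.010500   0.028500   0.492375]
det(I−A) = Σ_j (I−A)_1j·C_1j = (0.90)(0.602500) + (0.00)(0.175500) + (-0.15)(0.370500) + (-0.35)(0.120500) = 0.4445
(I − A)⁻¹ = adj(I−A) / det(I−A) ≈
  [   1.3555     0.1181     0.3206     0.5385]
  [   0.3948     1.3622     0.8403     0.3062]
  [   0.8335     0.6535     1.7739     0.6465]
  [   0.2711     0.0236     0.0641     1.1077]
Δx = (I − A)⁻¹ Δd with Δd having -15 in the Grain component and 0 elsewhere.
So Δx_1 = L_13 · (-15), where L_13 = adj(I−A)_13 / det(I−A) = 0.142500 / 0.4445.
Δx_1 = 0.142500 × (-15) / 0.4445 = -2.1375 / 0.4445 ≈ -4.809.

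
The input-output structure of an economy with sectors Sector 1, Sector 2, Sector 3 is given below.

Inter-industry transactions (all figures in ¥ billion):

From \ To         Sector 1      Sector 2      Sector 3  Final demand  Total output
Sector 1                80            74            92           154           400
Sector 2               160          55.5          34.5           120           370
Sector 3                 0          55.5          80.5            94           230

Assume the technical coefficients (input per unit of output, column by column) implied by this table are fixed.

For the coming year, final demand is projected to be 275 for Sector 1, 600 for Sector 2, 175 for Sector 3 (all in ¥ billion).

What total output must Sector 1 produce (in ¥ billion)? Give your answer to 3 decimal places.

Technical coefficients a_ij = z_ij / X_j:
  a_11 = 80/400 = 0.20, a_21 = 160/400 = 0.40, a_31 = 0/400 = 0.00
  a_12 = 74/370 = 0.20, a_22 = 55.5/370 = 0.15, a_32 = 55.5/370 = 0.15
  a_13 = 92/230 = 0.40, a_23 = 34.5/230 = 0.15, a_33 = 80.5/230 = 0.35
I − A =
  [   0.80    -0.20    -0.40]
  [  -0.40     0.85    -0.15]
  [   0.00    -0.15     0.65]
Cofactors of I−A, C_ij = (−1)^(i+j)·(minor ij) (rows/columns in the sector order above):
  C_11 = (0.85)(0.65) − (-0.15)(-0.15) = 0.5300
  C_12 = −[(-0.40)(0.65) − (-0.15)(0.00)] = 0.2600
  C_13 = (-0.40)(-0.15) − (0.85)(0.00) = 0.0600
  C_21 = −[(-0.20)(0.65) − (-0.40)(-0.15)] = 0.1900
  C_22 = (0.80)(0.65) − (-0.40)(0.00) = 0.5200
  C_23 = −[(0.80)(-0.15) − (-0.20)(0.00)] = 0.1200
  C_31 = (-0.20)(-0.15) − (-0.40)(0.85) = 0.3700
  C_32 = −[(0.80)(-0.15) − (-0.40)(-0.40)] = 0.2800
  C_33 = (0.80)(0.85) − (-0.20)(-0.40) = 0.6000
det(I−A) = Σ_j (I−A)_1j·C_1j = (0.80)(0.5300) + (-0.20)(0.2600) + (-0.40)(0.0600) = 0.3480
adj(I−A) = Cᵀ =
  [ 0.5300   0.1900   0.3700]
  [ 0.2600   0.5200   0.2800]
  [ 0.0600   0.1200   0.6000]
(I − A)⁻¹ = adj(I−A) / det(I−A) ≈
  [   1.5230     0.5460     1.0632]
  [   0.7471     1.4943     0.8046]
  [   0.1724     0.3448     1.7241]
x = (I − A)⁻¹ d = adj(I−A)·d / det(I−A), with det(I−A) = 0.3480:
  x_1 = (0.5300·275 + 0.1900·600 + 0.3700·175) / 0.3480 = 324.50 / 0.3480 ≈ 932.471
  x_2 = (0.2600·275 + 0.5200·600 + 0.2800·175) / 0.3480 = 432.50 / 0.3480 ≈ 1242.816
  x_3 = (0.0600·275 + 0.1200·600 + 0.6000·175) / 0.3480 = 193.50 / 0.3480 ≈ 556.034

x_1 = 932.471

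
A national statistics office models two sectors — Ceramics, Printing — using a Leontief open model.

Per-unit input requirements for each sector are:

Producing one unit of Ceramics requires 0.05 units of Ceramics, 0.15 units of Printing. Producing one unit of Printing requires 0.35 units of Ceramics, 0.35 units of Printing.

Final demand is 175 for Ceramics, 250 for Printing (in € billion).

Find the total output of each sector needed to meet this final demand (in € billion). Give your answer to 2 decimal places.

I − A =
  [   0.95    -0.35]
  [  -0.15     0.65]
det(I−A) = (0.95)(0.65) − (-0.35)(-0.15) = 0.5650
adj(I−A) = [[0.65, 0.35], [0.15, 0.95]]
(I − A)⁻¹ = adj(I−A) / det(I−A) ≈
  [   1.1504     0.6195]
  [   0.2655     1.6814]
x = (I − A)⁻¹ d = adj(I−A)·d / det(I−A), with det(I−A) = 0.5650:
  x_1 = (0.65·175 + 0.35·250) / 0.5650 = 201.25 / 0.5650 ≈ 356.19
  x_2 = (0.15·175 + 0.95·250) / 0.5650 = 263.75 / 0.5650 ≈ 466.81

x_1 = 356.19, x_2 = 466.81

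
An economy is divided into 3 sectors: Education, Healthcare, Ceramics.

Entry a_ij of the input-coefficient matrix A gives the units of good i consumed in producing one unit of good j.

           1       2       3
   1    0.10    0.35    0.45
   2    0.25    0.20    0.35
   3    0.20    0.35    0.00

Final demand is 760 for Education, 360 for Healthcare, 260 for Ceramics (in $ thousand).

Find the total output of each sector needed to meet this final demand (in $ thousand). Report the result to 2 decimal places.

I − A =
  [   0.90    -0.35    -0.45]
  [  -0.25     0.80    -0.35]
  [  -0.20    -0.35     1.00]
Cofactors of I−A, C_ij = (−1)^(i+j)·(minor ij) (rows/columns in the sector order above):
  C_11 = (0.80)(1.00) − (-0.35)(-0.35) = 0.6775
  C_12 = −[(-0.25)(1.00) − (-0.35)(-0.20)] = 0.3200
  C_13 = (-0.25)(-0.35) − (0.80)(-0.20) = 0.2475
  C_21 = −[(-0.35)(1.00) − (-0.45)(-0.35)] = 0.5075
  C_22 = (0.90)(1.00) − (-0.45)(-0.20) = 0.8100
  C_23 = −[(0.90)(-0.35) − (-0.35)(-0.20)] = 0.3850
  C_31 = (-0.35)(-0.35) − (-0.45)(0.80) = 0.4825
  C_32 = −[(0.90)(-0.35) − (-0.45)(-0.25)] = 0.4275
  C_33 = (0.90)(0.80) − (-0.35)(-0.25) = 0.6325
det(I−A) = Σ_j (I−A)_1j·C_1j = (0.90)(0.6775) + (-0.35)(0.3200) + (-0.45)(0.2475) = 0.386375
adj(I−A) = Cᵀ =
  [ 0.6775   0.5075   0.4825]
  [ 0.3200   0.8100   0.4275]
  [ 0.2475   0.3850   0.6325]
(I − A)⁻¹ = adj(I−A) / det(I−A) ≈
  [   1.7535     1.3135     1.2488]
  [   0.8282     2.0964     1.1064]
  [   0.6406     0.9964     1.6370]
x = (I − A)⁻¹ d = adj(I−A)·d / det(I−A), with det(I−A) = 0.386375:
  x_1 = (0.6775·760 + 0.5075·360 + 0.4825·260) / 0.386375 = 823.05 / 0.386375 ≈ 2130.18
  x_2 = (0.3200·760 + 0.8100·360 + 0.4275·260) / 0.386375 = 645.95 / 0.386375 ≈ 1671.82
  x_3 = (0.2475·760 + 0.3850·360 + 0.6325·260) / 0.386375 = 491.15 / 0.386375 ≈ 1271.17

x_1 = 2130.18, x_2 = 1671.82, x_3 = 1271.17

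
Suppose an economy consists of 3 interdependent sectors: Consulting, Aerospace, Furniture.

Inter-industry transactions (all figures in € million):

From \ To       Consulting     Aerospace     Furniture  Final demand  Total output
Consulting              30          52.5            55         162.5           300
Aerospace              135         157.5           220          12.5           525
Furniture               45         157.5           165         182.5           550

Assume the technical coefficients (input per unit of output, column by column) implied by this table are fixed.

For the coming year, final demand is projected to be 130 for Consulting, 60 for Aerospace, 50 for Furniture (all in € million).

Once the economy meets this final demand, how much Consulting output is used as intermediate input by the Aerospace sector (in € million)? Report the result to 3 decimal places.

z_CA = 39.006

Technical coefficients a_ij = z_ij / X_j:
  a_CC = 30/300 = 0.10, a_AC = 135/300 = 0.45, a_FC = 45/300 = 0.15
  a_CA = 52.5/525 = 0.10, a_AA = 157.5/525 = 0.30, a_FA = 157.5/525 = 0.30
  a_CF = 55/550 = 0.10, a_AF = 220/550 = 0.40, a_FF = 165/550 = 0.30
I − A =
  [   0.90    -0.10    -0.10]
  [  -0.45     0.70    -0.40]
  [  -0.15    -0.30     0.70]
Cofactors of I−A, C_ij = (−1)^(i+j)·(minor ij) (rows/columns in the sector order above):
  C_11 = (0.70)(0.70) − (-0.40)(-0.30) = 0.3700
  C_12 = −[(-0.45)(0.70) − (-0.40)(-0.15)] = 0.3750
  C_13 = (-0.45)(-0.30) − (0.70)(-0.15) = 0.2400
  C_21 = −[(-0.10)(0.70) − (-0.10)(-0.30)] = 0.1000
  C_22 = (0.90)(0.70) − (-0.10)(-0.15) = 0.6150
  C_23 = −[(0.90)(-0.30) − (-0.10)(-0.15)] = 0.2850
  C_31 = (-0.10)(-0.40) − (-0.10)(0.70) = 0.1100
  C_32 = −[(0.90)(-0.40) − (-0.10)(-0.45)] = 0.4050
  C_33 = (0.90)(0.70) − (-0.10)(-0.45) = 0.5850
det(I−A) = Σ_j (I−A)_1j·C_1j = (0.90)(0.3700) + (-0.10)(0.3750) + (-0.10)(0.2400) = 0.2715
adj(I−A) = Cᵀ =
  [ 0.3700   0.1000   0.1100]
  [ 0.3750   0.6150   0.4050]
  [ 0.2400   0.2850   0.5850]
(I − A)⁻¹ = adj(I−A) / det(I−A) ≈
  [   1.3628     0.3683     0.4052]
  [   1.3812     2.2652     1.4917]
  [   0.8840     1.0497     2.1547]
First solve x = (I − A)⁻¹ d = adj(I−A)·d / det(I−A); in particular x_A = (0.3750·130 + 0.6150·60 + 0.4050·50) / 0.2715 = 105.90 / 0.2715 ≈ 390.05525.
Intermediate flow from C to A: z_CA = a_CA · x_A = 0.10 × 105.90 / 0.2715 = 10.59 / 0.2715 ≈ 39.006.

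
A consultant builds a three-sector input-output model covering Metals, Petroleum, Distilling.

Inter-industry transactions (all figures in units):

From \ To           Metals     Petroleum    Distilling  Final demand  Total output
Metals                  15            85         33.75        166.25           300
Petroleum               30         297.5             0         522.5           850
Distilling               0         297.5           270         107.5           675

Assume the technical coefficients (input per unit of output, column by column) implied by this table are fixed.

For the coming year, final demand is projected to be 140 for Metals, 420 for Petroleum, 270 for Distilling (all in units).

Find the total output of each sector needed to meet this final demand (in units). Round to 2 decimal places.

Technical coefficients a_ij = z_ij / X_j:
  a_MM = 15/300 = 0.05, a_PM = 30/300 = 0.10, a_DM = 0/300 = 0.00
  a_MP = 85/850 = 0.10, a_PP = 297.5/850 = 0.35, a_DP = 297.5/850 = 0.35
  a_MD = 33.75/675 = 0.05, a_PD = 0/675 = 0.00, a_DD = 270/675 = 0.40
I − A =
  [   0.95    -0.10    -0.05]
  [  -0.10     0.65     0.00]
  [   0.00    -0.35     0.60]
Cofactors of I−A, C_ij = (−1)^(i+j)·(minor ij) (rows/columns in the sector order above):
  C_11 = (0.65)(0.60) − (0.00)(-0.35) = 0.3900
  C_12 = −[(-0.10)(0.60) − (0.00)(0.00)] = 0.0600
  C_13 = (-0.10)(-0.35) − (0.65)(0.00) = 0.0350
  C_21 = −[(-0.10)(0.60) − (-0.05)(-0.35)] = 0.0775
  C_22 = (0.95)(0.60) − (-0.05)(0.00) = 0.5700
  C_23 = −[(0.95)(-0.35) − (-0.10)(0.00)] = 0.3325
  C_31 = (-0.10)(0.00) − (-0.05)(0.65) = 0.0325
  C_32 = −[(0.95)(0.00) − (-0.05)(-0.10)] = 0.0050
  C_33 = (0.95)(0.65) − (-0.10)(-0.10) = 0.6075
det(I−A) = Σ_j (I−A)_1j·C_1j = (0.95)(0.3900) + (-0.10)(0.0600) + (-0.05)(0.0350) = 0.36275
adj(I−A) = Cᵀ =
  [ 0.3900   0.0775   0.0325]
  [ 0.0600   0.5700   0.0050]
  [ 0.0350   0.3325   0.6075]
(I − A)⁻¹ = adj(I−A) / det(I−A) ≈
  [   1.0751     0.2136     0.0896]
  [   0.1654     1.5713     0.0138]
  [   0.0965     0.9166     1.6747]
x = (I − A)⁻¹ d = adj(I−A)·d / det(I−A), with det(I−A) = 0.36275:
  x_M = (0.3900·140 + 0.0775·420 + 0.0325·270) / 0.36275 = 95.925 / 0.36275 ≈ 264.44
  x_P = (0.0600·140 + 0.5700·420 + 0.0050·270) / 0.36275 = 249.15 / 0.36275 ≈ 686.84
  x_D = (0.0350·140 + 0.3325·420 + 0.6075·270) / 0.36275 = 308.575 / 0.36275 ≈ 850.65

x_M = 264.44, x_P = 686.84, x_D = 850.65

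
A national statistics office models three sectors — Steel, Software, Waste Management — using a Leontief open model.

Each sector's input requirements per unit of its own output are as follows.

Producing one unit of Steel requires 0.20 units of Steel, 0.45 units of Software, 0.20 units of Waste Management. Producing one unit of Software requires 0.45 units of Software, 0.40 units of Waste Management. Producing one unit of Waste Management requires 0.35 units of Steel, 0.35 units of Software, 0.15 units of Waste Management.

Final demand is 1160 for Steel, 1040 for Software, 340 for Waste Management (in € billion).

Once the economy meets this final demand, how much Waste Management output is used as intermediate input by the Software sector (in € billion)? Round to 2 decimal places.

z_32 = 3259.94

I − A =
  [   0.80     0.00    -0.35]
  [  -0.45     0.55    -0.35]
  [  -0.20    -0.40     0.85]
Cofactors of I−A, C_ij = (−1)^(i+j)·(minor ij) (rows/columns in the sector order above):
  C_11 = (0.55)(0.85) − (-0.35)(-0.40) = 0.3275
  C_12 = −[(-0.45)(0.85) − (-0.35)(-0.20)] = 0.4525
  C_13 = (-0.45)(-0.40) − (0.55)(-0.20) = 0.2900
  C_21 = −[(0.00)(0.85) − (-0.35)(-0.40)] = 0.1400
  C_22 = (0.80)(0.85) − (-0.35)(-0.20) = 0.6100
  C_23 = −[(0.80)(-0.40) − (0.00)(-0.20)] = 0.3200
  C_31 = (0.00)(-0.35) − (-0.35)(0.55) = 0.1925
  C_32 = −[(0.80)(-0.35) − (-0.35)(-0.45)] = 0.4375
  C_33 = (0.80)(0.55) − (0.00)(-0.45) = 0.4400
det(I−A) = Σ_j (I−A)_1j·C_1j = (0.80)(0.3275) + (0.00)(0.4525) + (-0.35)(0.2900) = 0.1605
adj(I−A) = Cᵀ =
  [ 0.3275   0.1400   0.1925]
  [ 0.4525   0.6100   0.4375]
  [ 0.2900   0.3200   0.4400]
(I − A)⁻¹ = adj(I−A) / det(I−A) ≈
  [   2.0405     0.8723     1.1994]
  [   2.8193     3.8006     2.7259]
  [   1.8069     1.9938     2.7414]
First solve x = (I − A)⁻¹ d = adj(I−A)·d / det(I−A); in particular x_2 = (0.4525·1160 + 0.6100·1040 + 0.4375·340) / 0.1605 = 1308.05 / 0.1605 ≈ 8149.8442.
Intermediate flow from 3 to 2: z_32 = a_32 · x_2 = 0.40 × 1308.05 / 0.1605 = 523.22 / 0.1605 ≈ 3259.94.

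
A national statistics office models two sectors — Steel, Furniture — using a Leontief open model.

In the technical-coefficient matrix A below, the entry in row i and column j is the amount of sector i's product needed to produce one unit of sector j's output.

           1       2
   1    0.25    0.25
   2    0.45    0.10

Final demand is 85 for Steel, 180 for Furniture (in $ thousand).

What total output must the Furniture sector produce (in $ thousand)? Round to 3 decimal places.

x_2 = 308.000

I − A =
  [   0.75    -0.25]
  [  -0.45     0.90]
det(I−A) = (0.75)(0.90) − (-0.25)(-0.45) = 0.5625
adj(I−A) = [[0.90, 0.25], [0.45, 0.75]]
(I − A)⁻¹ = adj(I−A) / det(I−A) ≈
  [   1.6000     0.4444]
  [   0.8000     1.3333]
x = (I − A)⁻¹ d = adj(I−A)·d / det(I−A), with det(I−A) = 0.5625:
  x_1 = (0.90·85 + 0.25·180) / 0.5625 = 121.50 / 0.5625 = 216.000
  x_2 = (0.45·85 + 0.75·180) / 0.5625 = 173.25 / 0.5625 = 308.000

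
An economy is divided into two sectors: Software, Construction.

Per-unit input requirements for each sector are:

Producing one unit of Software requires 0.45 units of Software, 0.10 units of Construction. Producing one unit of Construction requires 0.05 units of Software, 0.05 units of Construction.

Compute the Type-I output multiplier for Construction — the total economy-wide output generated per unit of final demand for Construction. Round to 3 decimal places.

I − A =
  [   0.55    -0.05]
  [  -0.10     0.95]
det(I−A) = (0.55)(0.95) − (-0.05)(-0.10) = 0.5175
adj(I−A) = [[0.95, 0.05], [0.10, 0.55]]
(I − A)⁻¹ = adj(I−A) / det(I−A) ≈
  [   1.8357     0.0966]
  [   0.1932     1.0628]
The output multiplier for sector j is the column-j sum of the Leontief inverse (I − A)⁻¹ = adj(I−A) / det(I−A).
Column 2 of adj(I−A): (0.05, 0.55); det(I−A) = 0.5175.
m_2 = (0.05 + 0.55) / 0.5175 = 0.60 / 0.5175 ≈ 1.159.

m_2 = 1.159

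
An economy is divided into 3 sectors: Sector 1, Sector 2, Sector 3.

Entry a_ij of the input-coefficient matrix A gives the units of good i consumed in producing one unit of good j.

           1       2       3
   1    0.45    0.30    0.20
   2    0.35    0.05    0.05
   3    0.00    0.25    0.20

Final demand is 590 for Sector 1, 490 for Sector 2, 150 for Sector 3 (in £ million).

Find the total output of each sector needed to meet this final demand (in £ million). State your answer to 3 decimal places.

x_1 = 1982.640, x_2 = 1277.109, x_3 = 586.597

I − A =
  [   0.55    -0.30    -0.20]
  [  -0.35     0.95    -0.05]
  [   0.00    -0.25     0.80]
Cofactors of I−A, C_ij = (−1)^(i+j)·(minor ij) (rows/columns in the sector order above):
  C_11 = (0.95)(0.80) − (-0.05)(-0.25) = 0.7475
  C_12 = −[(-0.35)(0.80) − (-0.05)(0.00)] = 0.2800
  C_13 = (-0.35)(-0.25) − (0.95)(0.00) = 0.0875
  C_21 = −[(-0.30)(0.80) − (-0.20)(-0.25)] = 0.2900
  C_22 = (0.55)(0.80) − (-0.20)(0.00) = 0.4400
  C_23 = −[(0.55)(-0.25) − (-0.30)(0.00)] = 0.1375
  C_31 = (-0.30)(-0.05) − (-0.20)(0.95) = 0.2050
  C_32 = −[(0.55)(-0.05) − (-0.20)(-0.35)] = 0.0975
  C_33 = (0.55)(0.95) − (-0.30)(-0.35) = 0.4175
det(I−A) = Σ_j (I−A)_1j·C_1j = (0.55)(0.7475) + (-0.30)(0.2800) + (-0.20)(0.0875) = 0.309625
adj(I−A) = Cᵀ =
  [ 0.7475   0.2900   0.2050]
  [ 0.2800   0.4400   0.0975]
  [ 0.0875   0.1375   0.4175]
(I − A)⁻¹ = adj(I−A) / det(I−A) ≈
  [   2.4142     0.9366     0.6621]
  [   0.9043     1.4211     0.3149]
  [   0.2826     0.4441     1.3484]
x = (I − A)⁻¹ d = adj(I−A)·d / det(I−A), with det(I−A) = 0.309625:
  x_1 = (0.7475·590 + 0.2900·490 + 0.2050·150) / 0.309625 = 613.875 / 0.309625 ≈ 1982.640
  x_2 = (0.2800·590 + 0.4400·490 + 0.0975·150) / 0.309625 = 395.425 / 0.309625 ≈ 1277.109
  x_3 = (0.0875·590 + 0.1375·490 + 0.4175·150) / 0.309625 = 181.625 / 0.309625 ≈ 586.597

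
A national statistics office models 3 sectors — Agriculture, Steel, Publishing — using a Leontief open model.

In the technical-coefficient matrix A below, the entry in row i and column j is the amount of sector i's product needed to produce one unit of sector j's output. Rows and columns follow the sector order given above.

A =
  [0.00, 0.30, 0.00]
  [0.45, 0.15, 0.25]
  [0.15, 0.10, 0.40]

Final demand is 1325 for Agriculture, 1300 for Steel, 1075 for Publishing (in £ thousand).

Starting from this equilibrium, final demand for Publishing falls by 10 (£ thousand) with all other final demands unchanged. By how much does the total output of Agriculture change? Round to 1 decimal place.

Δx_A = -1.9

I − A =
  [   1.00    -0.30     0.00]
  [  -0.45     0.85    -0.25]
  [  -0.15    -0.10     0.60]
Cofactors of I−A, C_ij = (−1)^(i+j)·(minor ij) (rows/columns in the sector order above):
  C_11 = (0.85)(0.60) − (-0.25)(-0.10) = 0.4850
  C_12 = −[(-0.45)(0.60) − (-0.25)(-0.15)] = 0.3075
  C_13 = (-0.45)(-0.10) − (0.85)(-0.15) = 0.1725
  C_21 = −[(-0.30)(0.60) − (0.00)(-0.10)] = 0.1800
  C_22 = (1.00)(0.60) − (0.00)(-0.15) = 0.6000
  C_23 = −[(1.00)(-0.10) − (-0.30)(-0.15)] = 0.1450
  C_31 = (-0.30)(-0.25) − (0.00)(0.85) = 0.0750
  C_32 = −[(1.00)(-0.25) − (0.00)(-0.45)] = 0.2500
  C_33 = (1.00)(0.85) − (-0.30)(-0.45) = 0.7150
det(I−A) = Σ_j (I−A)_1j·C_1j = (1.00)(0.4850) + (-0.30)(0.3075) + (0.00)(0.1725) = 0.39275
adj(I−A) = Cᵀ =
  [ 0.4850   0.1800   0.0750]
  [ 0.3075   0.6000   0.2500]
  [ 0.1725   0.1450   0.7150]
(I − A)⁻¹ = adj(I−A) / det(I−A) ≈
  [   1.2349     0.4583     0.1910]
  [   0.7829     1.5277     0.6365]
  [   0.4392     0.3692     1.8205]
Δx = (I − A)⁻¹ Δd with Δd having -10 in the Publishing component and 0 elsewhere.
So Δx_A = L_AP · (-10), where L_AP = adj(I−A)_AP / det(I−A) = 0.0750 / 0.39275.
Δx_A = 0.0750 × (-10) / 0.39275 = -0.75 / 0.39275 ≈ -1.9.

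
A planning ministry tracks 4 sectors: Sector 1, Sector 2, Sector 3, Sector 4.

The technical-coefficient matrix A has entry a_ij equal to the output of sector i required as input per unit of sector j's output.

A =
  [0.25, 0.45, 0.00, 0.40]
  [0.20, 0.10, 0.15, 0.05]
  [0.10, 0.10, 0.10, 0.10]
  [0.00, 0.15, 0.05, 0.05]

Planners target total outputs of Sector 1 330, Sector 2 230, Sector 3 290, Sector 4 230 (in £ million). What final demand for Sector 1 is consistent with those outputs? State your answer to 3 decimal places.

d_1 = 52.000

I − A =
  [   0.75    -0.45     0.00    -0.40]
  [  -0.20     0.90    -0.15    -0.05]
  [  -0.10    -0.10     0.90    -0.10]
  [   0.00    -0.15    -0.05     0.95]
d = (I − A) x:
  d_1 = (+0.75)·330 + (-0.45)·230 + (+0.00)·290 + (-0.40)·230 = 52.000
  d_2 = (-0.20)·330 + (+0.90)·230 + (-0.15)·290 + (-0.05)·230 = 86.000
  d_3 = (-0.10)·330 + (-0.10)·230 + (+0.90)·290 + (-0.10)·230 = 182.000
  d_4 = (+0.00)·330 + (-0.15)·230 + (-0.05)·290 + (+0.95)·230 = 169.500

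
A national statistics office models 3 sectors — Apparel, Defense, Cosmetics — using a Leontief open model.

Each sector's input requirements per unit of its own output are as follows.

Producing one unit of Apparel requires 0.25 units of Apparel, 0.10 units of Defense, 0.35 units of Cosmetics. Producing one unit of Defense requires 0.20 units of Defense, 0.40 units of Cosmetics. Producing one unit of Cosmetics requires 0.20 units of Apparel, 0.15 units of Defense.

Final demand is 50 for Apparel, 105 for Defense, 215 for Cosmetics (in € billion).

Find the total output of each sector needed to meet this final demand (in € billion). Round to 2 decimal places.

x_A = 162.53, x_D = 218.97, x_C = 359.47

I − A =
  [   0.75     0.00    -0.20]
  [  -0.10     0.80    -0.15]
  [  -0.35    -0.40     1.00]
Cofactors of I−A, C_ij = (−1)^(i+j)·(minor ij) (rows/columns in the sector order above):
  C_11 = (0.80)(1.00) − (-0.15)(-0.40) = 0.7400
  C_12 = −[(-0.10)(1.00) − (-0.15)(-0.35)] = 0.1525
  C_13 = (-0.10)(-0.40) − (0.80)(-0.35) = 0.3200
  C_21 = −[(0.00)(1.00) − (-0.20)(-0.40)] = 0.0800
  C_22 = (0.75)(1.00) − (-0.20)(-0.35) = 0.6800
  C_23 = −[(0.75)(-0.40) − (0.00)(-0.35)] = 0.3000
  C_31 = (0.00)(-0.15) − (-0.20)(0.80) = 0.1600
  C_32 = −[(0.75)(-0.15) − (-0.20)(-0.10)] = 0.1325
  C_33 = (0.75)(0.80) − (0.00)(-0.10) = 0.6000
det(I−A) = Σ_j (I−A)_1j·C_1j = (0.75)(0.7400) + (0.00)(0.1525) + (-0.20)(0.3200) = 0.4910
adj(I−A) = Cᵀ =
  [ 0.7400   0.0800   0.1600]
  [ 0.1525   0.6800   0.1325]
  [ 0.3200   0.3000   0.6000]
(I − A)⁻¹ = adj(I−A) / det(I−A) ≈
  [   1.5071     0.1629     0.3259]
  [   0.3106     1.3849     0.2699]
  [   0.6517     0.6110     1.2220]
x = (I − A)⁻¹ d = adj(I−A)·d / det(I−A), with det(I−A) = 0.4910:
  x_A = (0.7400·50 + 0.0800·105 + 0.1600·215) / 0.4910 = 79.80 / 0.4910 ≈ 162.53
  x_D = (0.1525·50 + 0.6800·105 + 0.1325·215) / 0.4910 = 107.5125 / 0.4910 ≈ 218.97
  x_C = (0.3200·50 + 0.3000·105 + 0.6000·215) / 0.4910 = 176.50 / 0.4910 ≈ 359.47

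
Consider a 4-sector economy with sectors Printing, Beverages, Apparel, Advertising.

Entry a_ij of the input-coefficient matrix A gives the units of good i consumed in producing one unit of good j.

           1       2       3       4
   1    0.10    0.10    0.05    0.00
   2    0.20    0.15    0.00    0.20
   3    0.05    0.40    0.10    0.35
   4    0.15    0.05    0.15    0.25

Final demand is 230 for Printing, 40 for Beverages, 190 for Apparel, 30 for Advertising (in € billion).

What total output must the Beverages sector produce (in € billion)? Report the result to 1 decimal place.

I − A =
  [   0.90    -0.10    -0.05     0.00]
  [  -0.20     0.85     0.00    -0.20]
  [  -0.05    -0.40     0.90    -0.35]
  [  -0.15    -0.05    -0.15     0.75]
Compute the cofactors C_ij = (−1)^(i+j)·(3×3 minor ij) of I−A; the adjugate is their transpose:
adj(I−A) = Cᵀ =
  [ 0.508125   0.078125   0.034375   0.036875]
  [ 0.153000   0.555750   0.036000   0.165000]
  [ 0.151500   0.294750   0.546750   0.333750]
  [ 0.142125   0.111625   0.118625   0.664375]
det(I−A) = Σ_j (I−A)_1j·C_1j = (0.90)(0.508125) + (-0.10)(0.153000) + (-0.05)(0.151500) + (0.00)(0.142125) = 0.4344375
(I − A)⁻¹ = adj(I−A) / det(I−A) ≈
  [   1.1696     0.1798     0.0791     0.0849]
  [   0.3522     1.2792     0.0829     0.3798]
  [   0.3487     0.6785     1.2585     0.7682]
  [   0.3271     0.2569     0.2731     1.5293]
x = (I − A)⁻¹ d = adj(I−A)·d / det(I−A), with det(I−A) = 0.4344375:
  x_1 = (0.508125·230 + 0.078125·40 + 0.034375·190 + 0.036875·30) / 0.4344375 = 127.63125 / 0.4344375 ≈ 293.8
  x_2 = (0.153000·230 + 0.555750·40 + 0.036000·190 + 0.165000·30) / 0.4344375 = 69.21 / 0.4344375 ≈ 159.3
  x_3 = (0.151500·230 + 0.294750·40 + 0.546750·190 + 0.333750·30) / 0.4344375 = 160.53 / 0.4344375 ≈ 369.5
  x_4 = (0.142125·230 + 0.111625·40 + 0.118625·190 + 0.664375·30) / 0.4344375 = 79.62375 / 0.4344375 ≈ 183.3

x_2 = 159.3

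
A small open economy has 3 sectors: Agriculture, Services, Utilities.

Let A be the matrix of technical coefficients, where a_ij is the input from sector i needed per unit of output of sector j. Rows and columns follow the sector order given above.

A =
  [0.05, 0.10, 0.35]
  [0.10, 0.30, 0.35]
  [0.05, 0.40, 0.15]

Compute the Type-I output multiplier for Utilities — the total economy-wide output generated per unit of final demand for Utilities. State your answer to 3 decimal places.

m_U = 3.291

I − A =
  [   0.95    -0.10    -0.35]
  [  -0.10     0.70    -0.35]
  [  -0.05    -0.40     0.85]
Cofactors of I−A, C_ij = (−1)^(i+j)·(minor ij) (rows/columns in the sector order above):
  C_11 = (0.70)(0.85) − (-0.35)(-0.40) = 0.4550
  C_12 = −[(-0.10)(0.85) − (-0.35)(-0.05)] = 0.1025
  C_13 = (-0.10)(-0.40) − (0.70)(-0.05) = 0.0750
  C_21 = −[(-0.10)(0.85) − (-0.35)(-0.40)] = 0.2250
  C_22 = (0.95)(0.85) − (-0.35)(-0.05) = 0.7900
  C_23 = −[(0.95)(-0.40) − (-0.10)(-0.05)] = 0.3850
  C_31 = (-0.10)(-0.35) − (-0.35)(0.70) = 0.2800
  C_32 = −[(0.95)(-0.35) − (-0.35)(-0.10)] = 0.3675
  C_33 = (0.95)(0.70) − (-0.10)(-0.10) = 0.6550
det(I−A) = Σ_j (I−A)_1j·C_1j = (0.95)(0.4550) + (-0.10)(0.1025) + (-0.35)(0.0750) = 0.39575
adj(I−A) = Cᵀ =
  [ 0.4550   0.2250   0.2800]
  [ 0.1025   0.7900   0.3675]
  [ 0.0750   0.3850   0.6550]
(I − A)⁻¹ = adj(I−A) / det(I−A) ≈
  [   1.1497     0.5685     0.7075]
  [   0.2590     1.9962     0.9286]
  [   0.1895     0.9728     1.6551]
The output multiplier for sector j is the column-j sum of the Leontief inverse (I − A)⁻¹ = adj(I−A) / det(I−A).
Column U of adj(I−A): (0.2800, 0.3675, 0.6550); det(I−A) = 0.39575.
m_U = (0.2800 + 0.3675 + 0.6550) / 0.39575 = 1.3025 / 0.39575 ≈ 3.291.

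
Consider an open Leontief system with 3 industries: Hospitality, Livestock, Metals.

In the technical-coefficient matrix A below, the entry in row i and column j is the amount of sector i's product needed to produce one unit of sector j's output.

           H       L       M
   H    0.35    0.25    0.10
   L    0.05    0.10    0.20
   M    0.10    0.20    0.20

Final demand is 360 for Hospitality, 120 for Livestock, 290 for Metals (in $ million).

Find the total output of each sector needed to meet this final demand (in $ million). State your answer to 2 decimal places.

I − A =
  [   0.65    -0.25    -0.10]
  [  -0.05     0.90    -0.20]
  [  -0.10    -0.20     0.80]
Cofactors of I−A, C_ij = (−1)^(i+j)·(minor ij) (rows/columns in the sector order above):
  C_11 = (0.90)(0.80) − (-0.20)(-0.20) = 0.6800
  C_12 = −[(-0.05)(0.80) − (-0.20)(-0.10)] = 0.0600
  C_13 = (-0.05)(-0.20) − (0.90)(-0.10) = 0.1000
  C_21 = −[(-0.25)(0.80) − (-0.10)(-0.20)] = 0.2200
  C_22 = (0.65)(0.80) − (-0.10)(-0.10) = 0.5100
  C_23 = −[(0.65)(-0.20) − (-0.25)(-0.10)] = 0.1550
  C_31 = (-0.25)(-0.20) − (-0.10)(0.90) = 0.1400
  C_32 = −[(0.65)(-0.20) − (-0.10)(-0.05)] = 0.1350
  C_33 = (0.65)(0.90) − (-0.25)(-0.05) = 0.5725
det(I−A) = Σ_j (I−A)_1j·C_1j = (0.65)(0.6800) + (-0.25)(0.0600) + (-0.10)(0.1000) = 0.4170
adj(I−A) = Cᵀ =
  [ 0.6800   0.2200   0.1400]
  [ 0.0600   0.5100   0.1350]
  [ 0.1000   0.1550   0.5725]
(I − A)⁻¹ = adj(I−A) / det(I−A) ≈
  [   1.6307     0.5276     0.3357]
  [   0.1439     1.2230     0.3237]
  [   0.2398     0.3717     1.3729]
x = (I − A)⁻¹ d = adj(I−A)·d / det(I−A), with det(I−A) = 0.4170:
  x_H = (0.6800·360 + 0.2200·120 + 0.1400·290) / 0.4170 = 311.80 / 0.4170 ≈ 747.72
  x_L = (0.0600·360 + 0.5100·120 + 0.1350·290) / 0.4170 = 121.95 / 0.4170 ≈ 292.45
  x_M = (0.1000·360 + 0.1550·120 + 0.5725·290) / 0.4170 = 220.625 / 0.4170 ≈ 529.08

x_H = 747.72, x_L = 292.45, x_M = 529.08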